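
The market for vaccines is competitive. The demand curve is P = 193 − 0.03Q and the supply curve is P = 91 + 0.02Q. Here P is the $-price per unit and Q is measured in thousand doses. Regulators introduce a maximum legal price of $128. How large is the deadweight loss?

Competitive equilibrium: 193 − 0.03Q = 91 + 0.02Q → Q* = 2040, P* = 131.8.
At the ceiling P = 128, quantity supplied = (128 − 91)/0.02 = 1850.
Willingness to pay at Q' = 1850: 193 − 0.03·1850 = 137.5.
ΔQ = 2040 − 1850 = 190; wedge = 137.5 − 128 = 9.5.
The triangle = ½ × 190 × 9.5 = $902.50 thousand.

$902.50 thousand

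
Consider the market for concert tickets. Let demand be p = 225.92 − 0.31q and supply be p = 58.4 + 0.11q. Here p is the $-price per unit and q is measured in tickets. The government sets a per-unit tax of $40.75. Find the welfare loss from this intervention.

Competitive equilibrium: 225.92 − 0.31q = 58.4 + 0.11q → q* = 398.8571, p* = 102.2743.
With the tax, the buyer price exceeds the seller price by 40.75: (225.92 − 0.31q) − (58.4 + 0.11q) = 40.75 → q' = 301.8333.
Δq = 398.8571 − 301.8333 = 97.0238; the wedge equals the tax, 40.75.
The triangle = ½ × 97.0238 × 40.75 = $1976.86.

$1976.86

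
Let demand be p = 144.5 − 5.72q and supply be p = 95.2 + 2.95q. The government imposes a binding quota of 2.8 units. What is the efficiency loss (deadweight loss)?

Competitive equilibrium: 144.5 − 5.72q = 95.2 + 2.95q → q* = 5.6863, p* = 111.9745.
At q = 2.8: demand price = 144.5 − 5.72·2.8 = 128.484; supply price = 95.2 + 2.95·2.8 = 103.46.
Δq = 5.6863 − 2.8 = 2.8863; wedge = 128.484 − 103.46 = 25.024.
The triangle = ½ × 2.8863 × 25.024 = 36.11.

36.11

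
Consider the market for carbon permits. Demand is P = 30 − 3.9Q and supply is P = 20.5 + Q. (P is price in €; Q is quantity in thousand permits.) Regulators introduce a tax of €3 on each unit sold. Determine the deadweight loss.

€0.92 thousand

Competitive equilibrium: 30 − 3.9Q = 20.5 + Q → Q* = 1.9388, P* = 22.4388.
With the tax, the buyer price exceeds the seller price by 3: (30 − 3.9Q) − (20.5 + Q) = 3 → Q' = 1.3265.
ΔQ = 1.9388 − 1.3265 = 0.6123; the wedge equals the tax, 3.
DWL = ½ × 0.6123 × 3 = €0.92 thousand.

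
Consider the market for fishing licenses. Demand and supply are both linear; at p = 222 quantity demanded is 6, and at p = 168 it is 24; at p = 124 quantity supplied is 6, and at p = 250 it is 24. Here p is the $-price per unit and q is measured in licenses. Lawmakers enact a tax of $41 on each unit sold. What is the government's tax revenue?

Demand slope = (168 − 222)/(24 − 6) = −3, so p = 240 − 3q.
Supply slope = (250 − 124)/(24 − 6) = 7, so p = 82 + 7q.
Competitive equilibrium: 240 − 3q = 82 + 7q → q* = 15.8, p* = 192.6.
With the tax, the buyer price exceeds the seller price by 41: (240 − 3q) − (82 + 7q) = 41 → q' = 11.7.
Tax revenue = 41 × 11.7 = $479.70.

$479.70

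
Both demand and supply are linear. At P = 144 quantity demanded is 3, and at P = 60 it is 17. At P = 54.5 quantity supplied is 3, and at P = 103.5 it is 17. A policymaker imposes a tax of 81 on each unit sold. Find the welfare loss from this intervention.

Demand slope = (60 − 144)/(17 − 3) = −6, so P = 162 − 6Q.
Supply slope = (103.5 − 54.5)/(17 − 3) = 3.5, so P = 44 + 3.5Q.
Competitive equilibrium: 162 − 6Q = 44 + 3.5Q → Q* = 12.4211, P* = 87.4737.
With the tax, the buyer price exceeds the seller price by 81: (162 − 6Q) − (44 + 3.5Q) = 81 → Q' = 3.8947.
ΔQ = 12.4211 − 3.8947 = 8.5264; the wedge equals the tax, 81.
DWL = ½ × 8.5264 × 81 = 345.32.

345.32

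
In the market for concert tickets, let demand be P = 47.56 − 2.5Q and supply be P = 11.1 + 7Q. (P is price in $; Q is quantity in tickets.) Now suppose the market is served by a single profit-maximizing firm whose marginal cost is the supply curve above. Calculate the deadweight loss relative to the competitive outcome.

Competitive equilibrium: 47.56 − 2.5Q = 11.1 + 7Q → Q* = 3.8379, P* = 37.9653.
Marginal revenue: MR = 47.56 − 5Q. Set MR = MC: 47.56 − 5Q = 11.1 + 7Q → Q_m = 3.0383.
Price P_m = 47.56 − 2.5·3.0383 = 39.9643; MC(Q_m) = 11.1 + 7·3.0383 = 32.3681.
Competitive Q* = 3.8379, so ΔQ = 0.7996; wedge = 39.9643 − 32.3681 = 7.5962.
The triangle = ½ × 0.7996 × 7.5962 = $3.04.

$3.04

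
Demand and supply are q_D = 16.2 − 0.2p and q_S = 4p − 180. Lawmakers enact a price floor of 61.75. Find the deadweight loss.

23.74

In inverse form: demand p = 81 − 5q, supply p = 45 + 0.25q.
Competitive equilibrium: 81 − 5q = 45 + 0.25q → q* = 6.8571, p* = 46.7143.
At the floor p = 61.75, quantity demanded = (81 − 61.75)/5 = 3.85.
Sellers' marginal cost at q' = 3.85: 45 + 0.25·3.85 = 45.9625.
Δq = 6.8571 − 3.85 = 3.0071; wedge = 61.75 − 45.9625 = 15.7875.
DWL = ½ × 3.0071 × 15.7875 = 23.74.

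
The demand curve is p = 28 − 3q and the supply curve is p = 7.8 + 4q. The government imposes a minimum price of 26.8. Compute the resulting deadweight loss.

Competitive equilibrium: 28 − 3q = 7.8 + 4q → q* = 2.8857, p* = 19.3429.
At the floor p = 26.8, quantity demanded = (28 − 26.8)/3 = 0.4.
Sellers' marginal cost at q' = 0.4: 7.8 + 4·0.4 = 9.4.
Δq = 2.8857 − 0.4 = 2.4857; wedge = 26.8 − 9.4 = 17.4.
The triangle = ½ × 2.4857 × 17.4 = 21.63.

21.63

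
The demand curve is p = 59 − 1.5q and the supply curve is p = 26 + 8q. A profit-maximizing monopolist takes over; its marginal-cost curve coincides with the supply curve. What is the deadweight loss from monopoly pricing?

Competitive equilibrium: 59 − 1.5q = 26 + 8q → q* = 3.4737, p* = 53.7895.
Marginal revenue: MR = 59 − 3q. Set MR = MC: 59 − 3q = 26 + 8q → q_m = 3.
Price p_m = 59 − 1.5·3 = 54.5; MC(q_m) = 26 + 8·3 = 50.
Competitive q* = 3.4737, so Δq = 0.4737; wedge = 54.5 − 50 = 4.5.
The triangle = ½ × 0.4737 × 4.5 = 1.07.

1.07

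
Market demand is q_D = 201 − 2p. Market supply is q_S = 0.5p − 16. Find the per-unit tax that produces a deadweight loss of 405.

45

In inverse form: demand p = 100.5 − 0.5q, supply p = 32 + 2q.
Competitive equilibrium: 100.5 − 0.5q = 32 + 2q → q* = 27.4, p* = 86.8.
A tax t gives Δq = t/2.5 and wedge t, so DWL = t²/5.
t²/5 = 405 → t² = 2025 → t = 45.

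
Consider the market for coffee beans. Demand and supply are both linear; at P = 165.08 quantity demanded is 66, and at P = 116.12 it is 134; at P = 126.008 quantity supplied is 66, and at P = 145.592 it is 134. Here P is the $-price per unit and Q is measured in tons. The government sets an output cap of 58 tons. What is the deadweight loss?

$1102.08

Demand slope = (116.12 − 165.08)/(134 − 66) = −0.72, so P = 212.6 − 0.72Q.
Supply slope = (145.592 − 126.008)/(134 − 66) = 0.288, so P = 107 + 0.288Q.
Competitive equilibrium: 212.6 − 0.72Q = 107 + 0.288Q → Q* = 104.7619, P* = 137.1714.
At Q = 58: demand price = 212.6 − 0.72·58 = 170.84; supply price = 107 + 0.288·58 = 123.704.
ΔQ = 104.7619 − 58 = 46.7619; wedge = 170.84 − 123.704 = 47.136.
Welfare loss = ½ × 46.7619 × 47.136 = $1102.08.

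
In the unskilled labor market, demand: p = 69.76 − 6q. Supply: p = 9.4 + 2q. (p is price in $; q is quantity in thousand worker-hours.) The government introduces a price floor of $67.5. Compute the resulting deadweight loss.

$205.54 thousand

Competitive equilibrium: 69.76 − 6q = 9.4 + 2q → q* = 7.545, p* = 24.49.
At the floor p = 67.5, quantity demanded = (69.76 − 67.5)/6 = 0.3767.
Sellers' marginal cost at q' = 0.3767: 9.4 + 2·0.3767 = 10.1534.
Δq = 7.545 − 0.3767 = 7.1683; wedge = 67.5 − 10.1534 = 57.3466.
Deadweight loss = ½ × 7.1683 × 57.3466 = $205.54 thousand.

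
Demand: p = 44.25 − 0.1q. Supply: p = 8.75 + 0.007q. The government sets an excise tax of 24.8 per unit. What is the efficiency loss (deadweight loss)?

Competitive equilibrium: 44.25 − 0.1q = 8.75 + 0.007q → q* = 331.7757, p* = 11.0724.
With the tax, the buyer price exceeds the seller price by 24.8: (44.25 − 0.1q) − (8.75 + 0.007q) = 24.8 → q' = 100.
Δq = 331.7757 − 100 = 231.7757; the wedge equals the tax, 24.8.
DWL = ½ × 231.7757 × 24.8 = 2874.02.

2874.02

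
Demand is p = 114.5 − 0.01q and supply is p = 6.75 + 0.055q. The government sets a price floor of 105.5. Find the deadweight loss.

Competitive equilibrium: 114.5 − 0.01q = 6.75 + 0.055q → q* = 1657.6923, p* = 97.9231.
At the floor p = 105.5, quantity demanded = (114.5 − 105.5)/0.01 = 900.
Sellers' marginal cost at q' = 900: 6.75 + 0.055·900 = 56.25.
Δq = 1657.6923 − 900 = 757.6923; wedge = 105.5 − 56.25 = 49.25.
DWL = ½ × 757.6923 × 49.25 = 18658.17.

18658.17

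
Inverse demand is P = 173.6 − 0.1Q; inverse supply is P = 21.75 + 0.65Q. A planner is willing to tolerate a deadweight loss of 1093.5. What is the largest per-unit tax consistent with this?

40.5

Competitive equilibrium: 173.6 − 0.1Q = 21.75 + 0.65Q → Q* = 202.4667, P* = 153.3533.
A tax t gives ΔQ = t/0.75 and wedge t, so DWL = t²/1.5.
t²/1.5 = 1093.5 → t² = 1640.25 → t = 40.5.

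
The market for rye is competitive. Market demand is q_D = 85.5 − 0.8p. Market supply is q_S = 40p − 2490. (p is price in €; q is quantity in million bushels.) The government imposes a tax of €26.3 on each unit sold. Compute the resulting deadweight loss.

€271.25 million

In inverse form: demand p = 106.875 − 1.25q, supply p = 62.25 + 0.025q.
Competitive equilibrium: 106.875 − 1.25q = 62.25 + 0.025q → q* = 35, p* = 63.125.
With the tax, the buyer price exceeds the seller price by 26.3: (106.875 − 1.25q) − (62.25 + 0.025q) = 26.3 → q' = 14.3725.
Δq = 35 − 14.3725 = 20.6275; the wedge equals the tax, 26.3.
Deadweight loss = ½ × 20.6275 × 26.3 = €271.25 million.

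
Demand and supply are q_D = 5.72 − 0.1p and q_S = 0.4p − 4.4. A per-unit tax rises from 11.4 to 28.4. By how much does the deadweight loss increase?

27.064

In inverse form: demand p = 57.2 − 10q, supply p = 11 + 2.5q.
Competitive equilibrium: 57.2 − 10q = 11 + 2.5q → q* = 3.696, p* = 20.24.
For a per-unit tax t: Δq = t/12.5, so DWL = ½·t·(t/12.5) = t²/25.
At t = 11.4: DWL = 5.198. At t = 28.4: DWL = 32.262.
Increase = 32.262 − 5.198 = 27.064.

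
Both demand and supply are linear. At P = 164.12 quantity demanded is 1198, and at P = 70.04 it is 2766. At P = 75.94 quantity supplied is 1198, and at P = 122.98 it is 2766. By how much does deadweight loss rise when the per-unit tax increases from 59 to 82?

Demand slope = (70.04 − 164.12)/(2766 − 1198) = −0.06, so P = 236 − 0.06Q.
Supply slope = (122.98 − 75.94)/(2766 − 1198) = 0.03, so P = 40 + 0.03Q.
Competitive equilibrium: 236 − 0.06Q = 40 + 0.03Q → Q* = 2177.7778, P* = 105.3333.
For a per-unit tax t: ΔQ = t/0.09, so DWL = ½·t·(t/0.09) = t²/0.18.
At t = 59: DWL = 19338.889. At t = 82: DWL = 37355.556.
Increase = 37355.556 − 19338.889 = 18016.67.

18016.67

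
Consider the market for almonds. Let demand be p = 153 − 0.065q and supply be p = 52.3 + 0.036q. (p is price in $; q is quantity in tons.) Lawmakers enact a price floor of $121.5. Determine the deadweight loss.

Competitive equilibrium: 153 − 0.065q = 52.3 + 0.036q → q* = 997.0297, p* = 88.19307.
At the floor p = 121.5, quantity demanded = (153 − 121.5)/0.065 = 484.61538.
Sellers' marginal cost at q' = 484.61538: 52.3 + 0.036·484.61538 = 69.74615.
Δq = 997.0297 − 484.61538 = 512.41432; wedge = 121.5 − 69.74615 = 51.75385.
DWL = ½ × 512.41432 × 51.75385 = $13259.71.

$13259.71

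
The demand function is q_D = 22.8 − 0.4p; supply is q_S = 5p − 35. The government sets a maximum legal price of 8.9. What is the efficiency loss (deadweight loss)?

In inverse form: demand p = 57 − 2.5q, supply p = 7 + 0.2q.
Competitive equilibrium: 57 − 2.5q = 7 + 0.2q → q* = 18.5185, p* = 10.7037.
At the ceiling p = 8.9, quantity supplied = (8.9 − 7)/0.2 = 9.5.
Willingness to pay at q' = 9.5: 57 − 2.5·9.5 = 33.25.
Δq = 18.5185 − 9.5 = 9.0185; wedge = 33.25 − 8.9 = 24.35.
DWL = ½ × 9.0185 × 24.35 = 109.80.

109.80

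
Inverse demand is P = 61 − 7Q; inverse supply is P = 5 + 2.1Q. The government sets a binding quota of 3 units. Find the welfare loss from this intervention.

Competitive equilibrium: 61 − 7Q = 5 + 2.1Q → Q* = 6.1538, P* = 17.9231.
At Q = 3: demand price = 61 − 7·3 = 40; supply price = 5 + 2.1·3 = 11.3.
ΔQ = 6.1538 − 3 = 3.1538; wedge = 40 − 11.3 = 28.7.
Deadweight loss = ½ × 3.1538 × 28.7 = 45.26.

45.26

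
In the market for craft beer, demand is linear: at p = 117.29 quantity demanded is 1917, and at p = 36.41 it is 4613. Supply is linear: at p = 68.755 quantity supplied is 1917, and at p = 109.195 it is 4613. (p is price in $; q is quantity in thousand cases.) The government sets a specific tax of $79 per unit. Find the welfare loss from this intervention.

Demand slope = (36.41 − 117.29)/(4613 − 1917) = −0.03, so p = 174.8 − 0.03q.
Supply slope = (109.195 − 68.755)/(4613 − 1917) = 0.015, so p = 40 + 0.015q.
Competitive equilibrium: 174.8 − 0.03q = 40 + 0.015q → q* = 2995.55556, p* = 84.93333.
With the tax, the buyer price exceeds the seller price by 79: (174.8 − 0.03q) − (40 + 0.015q) = 79 → q' = 1240.
Δq = 2995.55556 − 1240 = 1755.55556; the wedge equals the tax, 79.
DWL = ½ × 1755.55556 × 79 = $69344.44 thousand.

$69344.44 thousand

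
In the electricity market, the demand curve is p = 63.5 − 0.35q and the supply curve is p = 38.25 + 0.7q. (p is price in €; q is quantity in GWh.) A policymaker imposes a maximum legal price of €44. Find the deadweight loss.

€131.61

Competitive equilibrium: 63.5 − 0.35q = 38.25 + 0.7q → q* = 24.0476, p* = 55.0833.
At the ceiling p = 44, quantity supplied = (44 − 38.25)/0.7 = 8.2143.
Willingness to pay at q' = 8.2143: 63.5 − 0.35·8.2143 = 60.625.
Δq = 24.0476 − 8.2143 = 15.8333; wedge = 60.625 − 44 = 16.625.
Welfare loss = ½ × 15.8333 × 16.625 = €131.61.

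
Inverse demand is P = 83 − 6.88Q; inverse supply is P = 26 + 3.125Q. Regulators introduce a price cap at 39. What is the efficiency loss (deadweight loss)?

11.82

Competitive equilibrium: 83 − 6.88Q = 26 + 3.125Q → Q* = 5.6972, P* = 43.8036.
At the ceiling P = 39, quantity supplied = (39 − 26)/3.125 = 4.16.
Willingness to pay at Q' = 4.16: 83 − 6.88·4.16 = 54.3792.
ΔQ = 5.6972 − 4.16 = 1.5372; wedge = 54.3792 − 39 = 15.3792.
The triangle = ½ × 1.5372 × 15.3792 = 11.82.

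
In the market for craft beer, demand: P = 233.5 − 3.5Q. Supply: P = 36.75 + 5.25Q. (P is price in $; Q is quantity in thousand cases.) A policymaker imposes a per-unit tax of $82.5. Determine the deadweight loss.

Competitive equilibrium: 233.5 − 3.5Q = 36.75 + 5.25Q → Q* = 22.4857, P* = 154.8.
With the tax, the buyer price exceeds the seller price by 82.5: (233.5 − 3.5Q) − (36.75 + 5.25Q) = 82.5 → Q' = 13.0571.
ΔQ = 22.4857 − 13.0571 = 9.4286; the wedge equals the tax, 82.5.
Deadweight loss = ½ × 9.4286 × 82.5 = $388.93 thousand.

$388.93 thousand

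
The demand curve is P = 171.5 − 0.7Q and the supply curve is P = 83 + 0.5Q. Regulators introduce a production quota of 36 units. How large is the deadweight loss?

855.04

Competitive equilibrium: 171.5 − 0.7Q = 83 + 0.5Q → Q* = 73.75, P* = 119.875.
At Q = 36: demand price = 171.5 − 0.7·36 = 146.3; supply price = 83 + 0.5·36 = 101.
ΔQ = 73.75 − 36 = 37.75; wedge = 146.3 − 101 = 45.3.
The triangle = ½ × 37.75 × 45.3 = 855.04.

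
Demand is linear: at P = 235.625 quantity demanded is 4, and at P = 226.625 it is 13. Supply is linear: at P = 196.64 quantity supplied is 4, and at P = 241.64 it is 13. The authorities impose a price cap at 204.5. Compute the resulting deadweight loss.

Demand slope = (226.625 − 235.625)/(13 − 4) = −1, so P = 239.625 − Q.
Supply slope = (241.64 − 196.64)/(13 − 4) = 5, so P = 176.64 + 5Q.
Competitive equilibrium: 239.625 − Q = 176.64 + 5Q → Q* = 10.4975, P* = 229.1275.
At the ceiling P = 204.5, quantity supplied = (204.5 − 176.64)/5 = 5.572.
Willingness to pay at Q' = 5.572: 239.625 − 1·5.572 = 234.053.
ΔQ = 10.4975 − 5.572 = 4.9255; wedge = 234.053 − 204.5 = 29.553.
The triangle = ½ × 4.9255 × 29.553 = 72.78.

72.78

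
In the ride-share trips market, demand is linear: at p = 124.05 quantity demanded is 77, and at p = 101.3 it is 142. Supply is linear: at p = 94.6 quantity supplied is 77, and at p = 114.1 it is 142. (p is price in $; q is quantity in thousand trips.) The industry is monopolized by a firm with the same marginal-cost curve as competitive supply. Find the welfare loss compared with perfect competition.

Demand slope = (101.3 − 124.05)/(142 − 77) = −0.35, so p = 151 − 0.35q.
Supply slope = (114.1 − 94.6)/(142 − 77) = 0.3, so p = 71.5 + 0.3q.
Competitive equilibrium: 151 − 0.35q = 71.5 + 0.3q → q* = 122.3077, p* = 108.1923.
Marginal revenue: MR = 151 − 0.7q. Set MR = MC: 151 − 0.7q = 71.5 + 0.3q → q_m = 79.5.
Price p_m = 151 − 0.35·79.5 = 123.175; MC(q_m) = 71.5 + 0.3·79.5 = 95.35.
Competitive q* = 122.3077, so Δq = 42.8077; wedge = 123.175 − 95.35 = 27.825.
Welfare loss = ½ × 42.8077 × 27.825 = $595.56 thousand.

$595.56 thousand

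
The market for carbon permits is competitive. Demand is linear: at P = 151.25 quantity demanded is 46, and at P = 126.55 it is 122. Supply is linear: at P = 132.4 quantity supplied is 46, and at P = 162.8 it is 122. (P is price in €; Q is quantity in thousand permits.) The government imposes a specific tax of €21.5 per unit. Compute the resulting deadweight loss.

€318.79 thousand

Demand slope = (126.55 − 151.25)/(122 − 46) = −0.325, so P = 166.2 − 0.325Q.
Supply slope = (162.8 − 132.4)/(122 − 46) = 0.4, so P = 114 + 0.4Q.
Competitive equilibrium: 166.2 − 0.325Q = 114 + 0.4Q → Q* = 72, P* = 142.8.
With the tax, the buyer price exceeds the seller price by 21.5: (166.2 − 0.325Q) − (114 + 0.4Q) = 21.5 → Q' = 42.3448.
ΔQ = 72 − 42.3448 = 29.6552; the wedge equals the tax, 21.5.
Deadweight loss = ½ × 29.6552 × 21.5 = €318.79 thousand.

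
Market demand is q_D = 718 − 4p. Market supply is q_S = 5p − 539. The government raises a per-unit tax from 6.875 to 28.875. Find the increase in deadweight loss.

873.89

In inverse form: demand p = 179.5 − 0.25q, supply p = 107.8 + 0.2q.
Competitive equilibrium: 179.5 − 0.25q = 107.8 + 0.2q → q* = 159.3333, p* = 139.6667.
For a per-unit tax t: Δq = t/0.45, so DWL = ½·t·(t/0.45) = t²/0.9.
At t = 6.875: DWL = 52.517. At t = 28.875: DWL = 926.406.
Increase = 926.406 − 52.517 = 873.89.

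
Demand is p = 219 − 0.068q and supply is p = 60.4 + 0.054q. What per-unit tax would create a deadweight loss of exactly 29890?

85.4

Competitive equilibrium: 219 − 0.068q = 60.4 + 0.054q → q* = 1300, p* = 130.6.
A tax t gives Δq = t/0.122 and wedge t, so DWL = t²/0.244.
t²/0.244 = 29890 → t² = 7293.16 → t = 85.4.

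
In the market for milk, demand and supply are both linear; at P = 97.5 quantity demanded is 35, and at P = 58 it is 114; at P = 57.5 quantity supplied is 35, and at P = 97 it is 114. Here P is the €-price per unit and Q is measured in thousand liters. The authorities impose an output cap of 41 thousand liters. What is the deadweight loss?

€578 thousand

Demand slope = (58 − 97.5)/(114 − 35) = −0.5, so P = 115 − 0.5Q.
Supply slope = (97 − 57.5)/(114 − 35) = 0.5, so P = 40 + 0.5Q.
Competitive equilibrium: 115 − 0.5Q = 40 + 0.5Q → Q* = 75, P* = 77.5.
At Q = 41: demand price = 115 − 0.5·41 = 94.5; supply price = 40 + 0.5·41 = 60.5.
ΔQ = 75 − 41 = 34; wedge = 94.5 − 60.5 = 34.
DWL = ½ × 34 × 34 = €578 thousand.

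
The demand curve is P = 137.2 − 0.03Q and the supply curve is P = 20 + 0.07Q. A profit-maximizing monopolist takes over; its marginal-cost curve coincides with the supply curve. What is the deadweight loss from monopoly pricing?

3657.47

Competitive equilibrium: 137.2 − 0.03Q = 20 + 0.07Q → Q* = 1172, P* = 102.04.
Marginal revenue: MR = 137.2 − 0.06Q. Set MR = MC: 137.2 − 0.06Q = 20 + 0.07Q → Q_m = 901.53846.
Price P_m = 137.2 − 0.03·901.53846 = 110.15385; MC(Q_m) = 20 + 0.07·901.53846 = 83.10769.
Competitive Q* = 1172, so ΔQ = 270.46154; wedge = 110.15385 − 83.10769 = 27.04616.
Deadweight loss = ½ × 270.46154 × 27.04616 = 3657.47.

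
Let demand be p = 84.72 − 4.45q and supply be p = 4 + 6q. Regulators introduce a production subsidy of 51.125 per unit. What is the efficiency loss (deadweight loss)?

Competitive equilibrium: 84.72 − 4.45q = 4 + 6q → q* = 7.7244, p* = 50.3464.
The subsidy lowers effective supply by 51.125: p = 6q − 47.125.
New quantity: 84.72 − 4.45q = 6q − 47.125 → q' = 12.6167.
Overproduction Δq = 12.6167 − 7.7244 = 4.8923; wedge = subsidy = 51.125.
DWL = ½ × 4.8923 × 51.125 = 125.06.

125.06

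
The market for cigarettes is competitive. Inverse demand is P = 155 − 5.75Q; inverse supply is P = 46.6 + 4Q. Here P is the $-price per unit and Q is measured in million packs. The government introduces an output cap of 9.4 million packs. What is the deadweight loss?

$14.39 million

Competitive equilibrium: 155 − 5.75Q = 46.6 + 4Q → Q* = 11.1179, P* = 91.0718.
At Q = 9.4: demand price = 155 − 5.75·9.4 = 100.95; supply price = 46.6 + 4·9.4 = 84.2.
ΔQ = 11.1179 − 9.4 = 1.7179; wedge = 100.95 − 84.2 = 16.75.
Welfare loss = ½ × 1.7179 × 16.75 = $14.39 million.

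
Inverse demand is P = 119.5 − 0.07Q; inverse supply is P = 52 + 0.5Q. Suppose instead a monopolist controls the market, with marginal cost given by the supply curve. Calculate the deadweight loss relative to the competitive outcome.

Competitive equilibrium: 119.5 − 0.07Q = 52 + 0.5Q → Q* = 118.4211, P* = 111.2105.
Marginal revenue: MR = 119.5 − 0.14Q. Set MR = MC: 119.5 − 0.14Q = 52 + 0.5Q → Q_m = 105.4688.
Price P_m = 119.5 − 0.07·105.4688 = 112.1172; MC(Q_m) = 52 + 0.5·105.4688 = 104.7344.
Competitive Q* = 118.4211, so ΔQ = 12.9523; wedge = 112.1172 − 104.7344 = 7.3828.
Deadweight loss = ½ × 12.9523 × 7.3828 = 47.81.

47.81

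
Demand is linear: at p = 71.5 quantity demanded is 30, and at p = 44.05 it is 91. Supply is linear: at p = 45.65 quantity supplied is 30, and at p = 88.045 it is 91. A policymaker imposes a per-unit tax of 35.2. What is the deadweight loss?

541.07

Demand slope = (44.05 − 71.5)/(91 − 30) = −0.45, so p = 85 − 0.45q.
Supply slope = (88.045 − 45.65)/(91 − 30) = 0.695, so p = 24.8 + 0.695q.
Competitive equilibrium: 85 − 0.45q = 24.8 + 0.695q → q* = 52.57642, p* = 61.34061.
With the tax, the buyer price exceeds the seller price by 35.2: (85 − 0.45q) − (24.8 + 0.695q) = 35.2 → q' = 21.83406.
Δq = 52.57642 − 21.83406 = 30.74236; the wedge equals the tax, 35.2.
Welfare loss = ½ × 30.74236 × 35.2 = 541.07.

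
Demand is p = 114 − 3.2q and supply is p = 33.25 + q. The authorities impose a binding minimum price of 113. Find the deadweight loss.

751.23

Competitive equilibrium: 114 − 3.2q = 33.25 + q → q* = 19.2262, p* = 52.4762.
At the floor p = 113, quantity demanded = (114 − 113)/3.2 = 0.3125.
Sellers' marginal cost at q' = 0.3125: 33.25 + 1·0.3125 = 33.5625.
Δq = 19.2262 − 0.3125 = 18.9137; wedge = 113 − 33.5625 = 79.4375.
The triangle = ½ × 18.9137 × 79.4375 = 751.23.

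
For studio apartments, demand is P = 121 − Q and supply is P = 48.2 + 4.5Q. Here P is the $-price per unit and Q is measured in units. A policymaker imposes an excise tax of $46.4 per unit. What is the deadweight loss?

Competitive equilibrium: 121 − Q = 48.2 + 4.5Q → Q* = 13.2364, P* = 107.7636.
With the tax, the buyer price exceeds the seller price by 46.4: (121 − Q) − (48.2 + 4.5Q) = 46.4 → Q' = 4.8.
ΔQ = 13.2364 − 4.8 = 8.4364; the wedge equals the tax, 46.4.
Deadweight loss = ½ × 8.4364 × 46.4 = $195.72.

$195.72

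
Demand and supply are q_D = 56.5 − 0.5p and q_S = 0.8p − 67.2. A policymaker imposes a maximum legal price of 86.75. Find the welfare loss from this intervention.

In inverse form: demand p = 113 − 2q, supply p = 84 + 1.25q.
Competitive equilibrium: 113 − 2q = 84 + 1.25q → q* = 8.9231, p* = 95.1538.
At the ceiling p = 86.75, quantity supplied = (86.75 − 84)/1.25 = 2.2.
Willingness to pay at q' = 2.2: 113 − 2·2.2 = 108.6.
Δq = 8.9231 − 2.2 = 6.7231; wedge = 108.6 − 86.75 = 21.85.
Welfare loss = ½ × 6.7231 × 21.85 = 73.45.

73.45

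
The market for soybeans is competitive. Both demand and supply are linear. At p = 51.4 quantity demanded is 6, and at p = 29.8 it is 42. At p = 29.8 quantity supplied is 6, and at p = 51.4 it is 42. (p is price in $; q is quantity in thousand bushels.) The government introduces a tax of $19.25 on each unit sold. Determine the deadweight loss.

$154.40 thousand

Demand slope = (29.8 − 51.4)/(42 − 6) = −0.6, so p = 55 − 0.6q.
Supply slope = (51.4 − 29.8)/(42 − 6) = 0.6, so p = 26.2 + 0.6q.
Competitive equilibrium: 55 − 0.6q = 26.2 + 0.6q → q* = 24, p* = 40.6.
With the tax, the buyer price exceeds the seller price by 19.25: (55 − 0.6q) − (26.2 + 0.6q) = 19.25 → q' = 7.9583.
Δq = 24 − 7.9583 = 16.0417; the wedge equals the tax, 19.25.
The triangle = ½ × 16.0417 × 19.25 = $154.40 thousand.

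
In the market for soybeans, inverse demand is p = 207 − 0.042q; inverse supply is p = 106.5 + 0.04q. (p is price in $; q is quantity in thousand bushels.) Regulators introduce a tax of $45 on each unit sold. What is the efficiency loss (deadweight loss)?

$12347.56 thousand

Competitive equilibrium: 207 − 0.042q = 106.5 + 0.04q → q* = 1225.6098, p* = 155.5244.
With the tax, the buyer price exceeds the seller price by 45: (207 − 0.042q) − (106.5 + 0.04q) = 45 → q' = 676.8293.
Δq = 1225.6098 − 676.8293 = 548.7805; the wedge equals the tax, 45.
DWL = ½ × 548.7805 × 45 = $12347.56 thousand.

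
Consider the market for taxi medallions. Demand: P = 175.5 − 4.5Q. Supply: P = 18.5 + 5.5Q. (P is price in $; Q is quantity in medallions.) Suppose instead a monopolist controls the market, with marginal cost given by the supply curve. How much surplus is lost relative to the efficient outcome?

$118.70

Competitive equilibrium: 175.5 − 4.5Q = 18.5 + 5.5Q → Q* = 15.7, P* = 104.85.
Marginal revenue: MR = 175.5 − 9Q. Set MR = MC: 175.5 − 9Q = 18.5 + 5.5Q → Q_m = 10.8276.
Price P_m = 175.5 − 4.5·10.8276 = 126.7758; MC(Q_m) = 18.5 + 5.5·10.8276 = 78.0518.
Competitive Q* = 15.7, so ΔQ = 4.8724; wedge = 126.7758 − 78.0518 = 48.724.
The triangle = ½ × 4.8724 × 48.724 = $118.70.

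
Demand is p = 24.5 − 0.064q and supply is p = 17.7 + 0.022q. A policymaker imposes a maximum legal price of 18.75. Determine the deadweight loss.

42.24

Competitive equilibrium: 24.5 − 0.064q = 17.7 + 0.022q → q* = 79.0698, p* = 19.4395.
At the ceiling p = 18.75, quantity supplied = (18.75 − 17.7)/0.022 = 47.7273.
Willingness to pay at q' = 47.7273: 24.5 − 0.064·47.7273 = 21.4455.
Δq = 79.0698 − 47.7273 = 31.3425; wedge = 21.4455 − 18.75 = 2.6955.
DWL = ½ × 31.3425 × 2.6955 = 42.24.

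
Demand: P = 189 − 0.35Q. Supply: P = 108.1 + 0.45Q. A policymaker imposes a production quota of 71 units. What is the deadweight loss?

Competitive equilibrium: 189 − 0.35Q = 108.1 + 0.45Q → Q* = 101.125, P* = 153.6063.
At Q = 71: demand price = 189 − 0.35·71 = 164.15; supply price = 108.1 + 0.45·71 = 140.05.
ΔQ = 101.125 − 71 = 30.125; wedge = 164.15 − 140.05 = 24.1.
DWL = ½ × 30.125 × 24.1 = 363.01.

363.01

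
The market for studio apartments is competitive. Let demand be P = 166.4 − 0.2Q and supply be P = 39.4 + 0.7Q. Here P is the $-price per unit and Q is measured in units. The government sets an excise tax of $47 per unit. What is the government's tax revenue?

$4177.78

Competitive equilibrium: 166.4 − 0.2Q = 39.4 + 0.7Q → Q* = 141.1111, P* = 138.1778.
With the tax, the buyer price exceeds the seller price by 47: (166.4 − 0.2Q) − (39.4 + 0.7Q) = 47 → Q' = 88.8889.
Tax revenue = 47 × 88.8889 = $4177.78.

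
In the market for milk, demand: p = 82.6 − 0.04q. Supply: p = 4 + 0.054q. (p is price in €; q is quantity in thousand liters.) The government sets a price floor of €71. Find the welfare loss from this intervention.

Competitive equilibrium: 82.6 − 0.04q = 4 + 0.054q → q* = 836.1702, p* = 49.1532.
At the floor p = 71, quantity demanded = (82.6 − 71)/0.04 = 290.
Sellers' marginal cost at q' = 290: 4 + 0.054·290 = 19.66.
Δq = 836.1702 − 290 = 546.1702; wedge = 71 − 19.66 = 51.34.
DWL = ½ × 546.1702 × 51.34 = €14020.19 thousand.

€14020.19 thousand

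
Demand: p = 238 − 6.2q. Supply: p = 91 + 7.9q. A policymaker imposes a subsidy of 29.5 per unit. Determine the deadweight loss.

Competitive equilibrium: 238 − 6.2q = 91 + 7.9q → q* = 10.4255, p* = 173.3617.
The subsidy lowers effective supply by 29.5: p = 61.5 + 7.9q.
New quantity: 238 − 6.2q = 61.5 + 7.9q → q' = 12.5177.
Overproduction Δq = 12.5177 − 10.4255 = 2.0922; wedge = subsidy = 29.5.
Welfare loss = ½ × 2.0922 × 29.5 = 30.86.

30.86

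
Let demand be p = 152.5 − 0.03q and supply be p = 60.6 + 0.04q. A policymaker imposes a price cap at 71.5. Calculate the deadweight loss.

Competitive equilibrium: 152.5 − 0.03q = 60.6 + 0.04q → q* = 1312.8571, p* = 113.1143.
At the ceiling p = 71.5, quantity supplied = (71.5 − 60.6)/0.04 = 272.5.
Willingness to pay at q' = 272.5: 152.5 − 0.03·272.5 = 144.325.
Δq = 1312.8571 − 272.5 = 1040.3571; wedge = 144.325 − 71.5 = 72.825.
Welfare loss = ½ × 1040.3571 × 72.825 = 37882.

37882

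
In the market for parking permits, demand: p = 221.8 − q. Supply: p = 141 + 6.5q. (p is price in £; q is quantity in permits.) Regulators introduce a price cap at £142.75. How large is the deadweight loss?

Competitive equilibrium: 221.8 − q = 141 + 6.5q → q* = 10.7733, p* = 211.0267.
At the ceiling p = 142.75, quantity supplied = (142.75 − 141)/6.5 = 0.2692.
Willingness to pay at q' = 0.2692: 221.8 − 1·0.2692 = 221.5308.
Δq = 10.7733 − 0.2692 = 10.5041; wedge = 221.5308 − 142.75 = 78.7808.
Deadweight loss = ½ × 10.5041 × 78.7808 = £413.76.

£413.76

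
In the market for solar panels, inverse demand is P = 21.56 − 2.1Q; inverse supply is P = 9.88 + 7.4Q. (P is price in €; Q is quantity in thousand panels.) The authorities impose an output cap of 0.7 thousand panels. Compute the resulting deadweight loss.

€1.33 thousand

Competitive equilibrium: 21.56 − 2.1Q = 9.88 + 7.4Q → Q* = 1.2295, P* = 18.9781.
At Q = 0.7: demand price = 21.56 − 2.1·0.7 = 20.09; supply price = 9.88 + 7.4·0.7 = 15.06.
ΔQ = 1.2295 − 0.7 = 0.5295; wedge = 20.09 − 15.06 = 5.03.
DWL = ½ × 0.5295 × 5.03 = €1.33 thousand.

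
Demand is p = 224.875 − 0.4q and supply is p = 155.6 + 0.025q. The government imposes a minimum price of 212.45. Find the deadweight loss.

3699.09

Competitive equilibrium: 224.875 − 0.4q = 155.6 + 0.025q → q* = 163, p* = 159.675.
At the floor p = 212.45, quantity demanded = (224.875 − 212.45)/0.4 = 31.0625.
Sellers' marginal cost at q' = 31.0625: 155.6 + 0.025·31.0625 = 156.3766.
Δq = 163 − 31.0625 = 131.9375; wedge = 212.45 − 156.3766 = 56.0734.
Welfare loss = ½ × 131.9375 × 56.0734 = 3699.09.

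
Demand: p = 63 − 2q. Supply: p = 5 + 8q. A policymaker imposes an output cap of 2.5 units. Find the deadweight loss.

Competitive equilibrium: 63 − 2q = 5 + 8q → q* = 5.8, p* = 51.4.
At q = 2.5: demand price = 63 − 2·2.5 = 58; supply price = 5 + 8·2.5 = 25.
Δq = 5.8 − 2.5 = 3.3; wedge = 58 − 25 = 33.
Deadweight loss = ½ × 3.3 × 33 = 54.45.

54.45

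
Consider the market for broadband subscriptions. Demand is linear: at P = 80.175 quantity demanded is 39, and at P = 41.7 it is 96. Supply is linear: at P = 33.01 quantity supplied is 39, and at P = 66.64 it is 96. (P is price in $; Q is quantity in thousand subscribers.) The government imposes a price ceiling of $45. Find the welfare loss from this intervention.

$181.99 thousand

Demand slope = (41.7 − 80.175)/(96 − 39) = −0.675, so P = 106.5 − 0.675Q.
Supply slope = (66.64 − 33.01)/(96 − 39) = 0.59, so P = 10 + 0.59Q.
Competitive equilibrium: 106.5 − 0.675Q = 10 + 0.59Q → Q* = 76.2846, P* = 55.0079.
At the ceiling P = 45, quantity supplied = (45 − 10)/0.59 = 59.322.
Willingness to pay at Q' = 59.322: 106.5 − 0.675·59.322 = 66.4577.
ΔQ = 76.2846 − 59.322 = 16.9626; wedge = 66.4577 − 45 = 21.4577.
The triangle = ½ × 16.9626 × 21.4577 = $181.99 thousand.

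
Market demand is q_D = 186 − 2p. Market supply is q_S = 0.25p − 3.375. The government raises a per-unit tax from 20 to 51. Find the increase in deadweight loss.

244.56

In inverse form: demand p = 93 − 0.5q, supply p = 13.5 + 4q.
Competitive equilibrium: 93 − 0.5q = 13.5 + 4q → q* = 17.6667, p* = 84.1667.
For a per-unit tax t: Δq = t/4.5, so DWL = ½·t·(t/4.5) = t²/9.
At t = 20: DWL = 44.444. At t = 51: DWL = 289.
Increase = 289 − 44.444 = 244.56.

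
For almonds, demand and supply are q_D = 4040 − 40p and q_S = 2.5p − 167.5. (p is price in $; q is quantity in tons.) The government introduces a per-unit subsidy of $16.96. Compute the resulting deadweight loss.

$338.40

In inverse form: demand p = 101 − 0.025q, supply p = 67 + 0.4q.
Competitive equilibrium: 101 − 0.025q = 67 + 0.4q → q* = 80, p* = 99.
The subsidy lowers effective supply by 16.96: p = 50.04 + 0.4q.
New quantity: 101 − 0.025q = 50.04 + 0.4q → q' = 119.9059.
Overproduction Δq = 119.9059 − 80 = 39.9059; wedge = subsidy = 16.96.
Welfare loss = ½ × 39.9059 × 16.96 = $338.40.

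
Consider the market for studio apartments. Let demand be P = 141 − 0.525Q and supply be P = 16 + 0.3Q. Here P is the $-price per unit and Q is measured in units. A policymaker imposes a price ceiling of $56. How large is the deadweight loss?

Competitive equilibrium: 141 − 0.525Q = 16 + 0.3Q → Q* = 151.5152, P* = 61.4545.
At the ceiling P = 56, quantity supplied = (56 − 16)/0.3 = 133.3333.
Willingness to pay at Q' = 133.3333: 141 − 0.525·133.3333 = 71.
ΔQ = 151.5152 − 133.3333 = 18.1819; wedge = 71 − 56 = 15.
Deadweight loss = ½ × 18.1819 × 15 = $136.36.

$136.36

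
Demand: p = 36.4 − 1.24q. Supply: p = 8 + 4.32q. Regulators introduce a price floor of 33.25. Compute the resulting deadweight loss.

Competitive equilibrium: 36.4 − 1.24q = 8 + 4.32q → q* = 5.1079, p* = 30.0662.
At the floor p = 33.25, quantity demanded = (36.4 − 33.25)/1.24 = 2.5403.
Sellers' marginal cost at q' = 2.5403: 8 + 4.32·2.5403 = 18.9741.
Δq = 5.1079 − 2.5403 = 2.5676; wedge = 33.25 − 18.9741 = 14.2759.
Welfare loss = ½ × 2.5676 × 14.2759 = 18.33.

18.33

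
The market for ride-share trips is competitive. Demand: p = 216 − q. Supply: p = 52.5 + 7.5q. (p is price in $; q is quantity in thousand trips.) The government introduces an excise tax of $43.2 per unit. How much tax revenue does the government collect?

Competitive equilibrium: 216 − q = 52.5 + 7.5q → q* = 19.2353, p* = 196.7647.
With the tax, the buyer price exceeds the seller price by 43.2: (216 − q) − (52.5 + 7.5q) = 43.2 → q' = 14.1529.
Tax revenue = 43.2 × 14.1529 = $611.41 thousand.

$611.41 thousand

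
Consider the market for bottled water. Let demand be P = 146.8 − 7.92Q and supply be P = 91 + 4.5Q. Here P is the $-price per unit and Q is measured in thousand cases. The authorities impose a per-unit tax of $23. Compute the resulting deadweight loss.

$21.30 thousand

Competitive equilibrium: 146.8 − 7.92Q = 91 + 4.5Q → Q* = 4.4928, P* = 111.2174.
With the tax, the buyer price exceeds the seller price by 23: (146.8 − 7.92Q) − (91 + 4.5Q) = 23 → Q' = 2.6409.
ΔQ = 4.4928 − 2.6409 = 1.8519; the wedge equals the tax, 23.
Deadweight loss = ½ × 1.8519 × 23 = $21.30 thousand.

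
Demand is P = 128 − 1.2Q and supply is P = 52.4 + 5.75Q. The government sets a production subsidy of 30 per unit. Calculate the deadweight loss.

64.75

Competitive equilibrium: 128 − 1.2Q = 52.4 + 5.75Q → Q* = 10.8777, P* = 114.9468.
The subsidy lowers effective supply by 30: P = 22.4 + 5.75Q.
New quantity: 128 − 1.2Q = 22.4 + 5.75Q → Q' = 15.1942.
Overproduction ΔQ = 15.1942 − 10.8777 = 4.3165; wedge = subsidy = 30.
Deadweight loss = ½ × 4.3165 × 30 = 64.75.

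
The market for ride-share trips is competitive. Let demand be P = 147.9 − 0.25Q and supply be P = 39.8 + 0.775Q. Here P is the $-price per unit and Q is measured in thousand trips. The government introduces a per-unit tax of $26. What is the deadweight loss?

Competitive equilibrium: 147.9 − 0.25Q = 39.8 + 0.775Q → Q* = 105.4634, P* = 121.5341.
With the tax, the buyer price exceeds the seller price by 26: (147.9 − 0.25Q) − (39.8 + 0.775Q) = 26 → Q' = 80.0976.
ΔQ = 105.4634 − 80.0976 = 25.3658; the wedge equals the tax, 26.
The triangle = ½ × 25.3658 × 26 = $329.76 thousand.

$329.76 thousand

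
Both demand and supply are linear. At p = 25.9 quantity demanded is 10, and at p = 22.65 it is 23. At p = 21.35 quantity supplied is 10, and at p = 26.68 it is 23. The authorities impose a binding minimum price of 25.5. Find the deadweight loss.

9.25

Demand slope = (22.65 − 25.9)/(23 − 10) = −0.25, so p = 28.4 − 0.25q.
Supply slope = (26.68 − 21.35)/(23 − 10) = 0.41, so p = 17.25 + 0.41q.
Competitive equilibrium: 28.4 − 0.25q = 17.25 + 0.41q → q* = 16.8939, p* = 24.1765.
At the floor p = 25.5, quantity demanded = (28.4 − 25.5)/0.25 = 11.6.
Sellers' marginal cost at q' = 11.6: 17.25 + 0.41·11.6 = 22.006.
Δq = 16.8939 − 11.6 = 5.2939; wedge = 25.5 − 22.006 = 3.494.
Deadweight loss = ½ × 5.2939 × 3.494 = 9.25.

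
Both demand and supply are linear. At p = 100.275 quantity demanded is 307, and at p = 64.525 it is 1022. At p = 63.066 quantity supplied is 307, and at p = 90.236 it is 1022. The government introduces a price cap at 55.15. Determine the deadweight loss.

17527.16

Demand slope = (64.525 − 100.275)/(1022 − 307) = −0.05, so p = 115.625 − 0.05q.
Supply slope = (90.236 − 63.066)/(1022 − 307) = 0.038, so p = 51.4 + 0.038q.
Competitive equilibrium: 115.625 − 0.05q = 51.4 + 0.038q → q* = 729.8295, p* = 79.1335.
At the ceiling p = 55.15, quantity supplied = (55.15 − 51.4)/0.038 = 98.6842.
Willingness to pay at q' = 98.6842: 115.625 − 0.05·98.6842 = 110.6908.
Δq = 729.8295 − 98.6842 = 631.1453; wedge = 110.6908 − 55.15 = 55.5408.
The triangle = ½ × 631.1453 × 55.5408 = 17527.16.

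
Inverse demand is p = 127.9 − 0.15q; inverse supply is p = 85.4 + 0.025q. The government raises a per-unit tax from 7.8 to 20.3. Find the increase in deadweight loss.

Competitive equilibrium: 127.9 − 0.15q = 85.4 + 0.025q → q* = 242.8571, p* = 91.4714.
For a per-unit tax t: Δq = t/0.175, so DWL = ½·t·(t/0.175) = t²/0.35.
At t = 7.8: DWL = 173.829. At t = 20.3: DWL = 1177.4.
Increase = 1177.4 − 173.829 = 1003.57.

1003.57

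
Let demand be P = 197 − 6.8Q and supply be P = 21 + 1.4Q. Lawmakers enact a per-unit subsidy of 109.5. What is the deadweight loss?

731.11

Competitive equilibrium: 197 − 6.8Q = 21 + 1.4Q → Q* = 21.46341, P* = 51.04878.
The subsidy lowers effective supply by 109.5: P = 1.4Q − 88.5.
New quantity: 197 − 6.8Q = 1.4Q − 88.5 → Q' = 34.81707.
Overproduction ΔQ = 34.81707 − 21.46341 = 13.35366; wedge = subsidy = 109.5.
Deadweight loss = ½ × 13.35366 × 109.5 = 731.11.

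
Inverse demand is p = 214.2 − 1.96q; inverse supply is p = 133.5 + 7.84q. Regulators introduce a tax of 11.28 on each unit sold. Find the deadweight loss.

Competitive equilibrium: 214.2 − 1.96q = 133.5 + 7.84q → q* = 8.2347, p* = 198.06.
With the tax, the buyer price exceeds the seller price by 11.28: (214.2 − 1.96q) − (133.5 + 7.84q) = 11.28 → q' = 7.0837.
Δq = 8.2347 − 7.0837 = 1.151; the wedge equals the tax, 11.28.
DWL = ½ × 1.151 × 11.28 = 6.49.

6.49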